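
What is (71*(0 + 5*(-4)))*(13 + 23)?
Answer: -51120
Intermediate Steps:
(71*(0 + 5*(-4)))*(13 + 23) = (71*(0 - 20))*36 = (71*(-20))*36 = -1420*36 = -51120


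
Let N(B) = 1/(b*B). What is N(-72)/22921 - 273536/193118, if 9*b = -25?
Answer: -626971769041/442645767800 ≈ -1.4164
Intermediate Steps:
b = -25/9 (b = (⅑)*(-25) = -25/9 ≈ -2.7778)
N(B) = -9/(25*B) (N(B) = 1/(-25*B/9) = -9/(25*B))
N(-72)/22921 - 273536/193118 = -9/25/(-72)/22921 - 273536/193118 = -9/25*(-1/72)*(1/22921) - 273536*1/193118 = (1/200)*(1/22921) - 136768/96559 = 1/4584200 - 136768/96559 = -626971769041/442645767800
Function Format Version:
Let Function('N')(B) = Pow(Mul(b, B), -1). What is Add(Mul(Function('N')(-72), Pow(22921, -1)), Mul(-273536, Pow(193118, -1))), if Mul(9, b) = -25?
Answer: Rational(-626971769041, 442645767800) ≈ -1.4164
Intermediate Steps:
b = Rational(-25, 9) (b = Mul(Rational(1, 9), -25) = Rational(-25, 9) ≈ -2.7778)
Function('N')(B) = Mul(Rational(-9, 25), Pow(B, -1)) (Function('N')(B) = Pow(Mul(Rational(-25, 9), B), -1) = Mul(Rational(-9, 25), Pow(B, -1)))
Add(Mul(Function('N')(-72), Pow(22921, -1)), Mul(-273536, Pow(193118, -1))) = Add(Mul(Mul(Rational(-9, 25), Pow(-72, -1)), Pow(22921, -1)), Mul(-273536, Pow(193118, -1))) = Add(Mul(Mul(Rational(-9, 25), Rational(-1, 72)), Rational(1, 22921)), Mul(-273536, Rational(1, 193118))) = Add(Mul(Rational(1, 200), Rational(1, 22921)), Rational(-136768, 96559)) = Add(Rational(1, 4584200), Rational(-136768, 96559)) = Rational(-626971769041, 442645767800)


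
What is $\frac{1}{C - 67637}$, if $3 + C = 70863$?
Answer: $\frac{1}{3223} \approx 0.00031027$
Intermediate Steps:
$C = 70860$ ($C = -3 + 70863 = 70860$)
$\frac{1}{C - 67637} = \frac{1}{70860 - 67637} = \frac{1}{3223}$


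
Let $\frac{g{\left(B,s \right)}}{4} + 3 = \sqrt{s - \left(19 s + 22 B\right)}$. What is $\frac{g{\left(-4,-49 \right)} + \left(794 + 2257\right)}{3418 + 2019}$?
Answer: $\frac{3039}{5437} + \frac{4 \sqrt{970}}{5437} \approx 0.58186$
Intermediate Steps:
$g{\left(B,s \right)} = -12 + 4 \sqrt{- 22 B - 18 s}$ ($g{\left(B,s \right)} = -12 + 4 \sqrt{s - \left(19 s + 22 B\right)} = -12 + 4 \sqrt{- 22 B - 18 s}$)
$\frac{g{\left(-4,-49 \right)} + \left(794 + 2257\right)}{3418 + 2019} = \frac{\left(-12 + 4 \sqrt{\left(-22\right) \left(-4\right) - -882}\right) + \left(794 + 2257\right)}{3418 + 2019} = \frac{\left(-12 + 4 \sqrt{88 + 882}\right) + 3051}{5437} = \left(\left(-12 + 4 \sqrt{970}\right) + 3051\right) \frac{1}{5437} = \left(3039 + 4 \sqrt{970}\right) \frac{1}{5437} = \frac{3039}{5437} + \frac{4 \sqrt{970}}{5437}$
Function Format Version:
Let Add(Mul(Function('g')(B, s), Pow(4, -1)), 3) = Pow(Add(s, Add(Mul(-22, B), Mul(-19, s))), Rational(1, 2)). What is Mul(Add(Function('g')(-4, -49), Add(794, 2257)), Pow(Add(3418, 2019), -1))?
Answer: Add(Rational(3039, 5437), Mul(Rational(4, 5437), Pow(970, Rational(1, 2)))) ≈ 0.58186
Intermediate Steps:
Function('g')(B, s) = Add(-12, Mul(4, Pow(Add(Mul(-22, B), Mul(-18, s)), Rational(1, 2)))) (Function('g')(B, s) = Add(-12, Mul(4, Pow(Add(s, Add(Mul(-22, B), Mul(-19, s))), Rational(1, 2)))) = Add(-12, Mul(4, Pow(Add(Mul(-22, B), Mul(-18, s)), Rational(1, 2)))))
Mul(Add(Function('g')(-4, -49), Add(794, 2257)), Pow(Add(3418, 2019), -1)) = Mul(Add(Add(-12, Mul(4, Pow(Add(Mul(-22, -4), Mul(-18, -49)), Rational(1, 2)))), Add(794, 2257)), Pow(Add(3418, 2019), -1)) = Mul(Add(Add(-12, Mul(4, Pow(Add(88, 882), Rational(1, 2)))), 3051), Pow(5437, -1)) = Mul(Add(Add(-12, Mul(4, Pow(970, Rational(1, 2)))), 3051), Rational(1, 5437)) = Mul(Add(3039, Mul(4, Pow(970, Rational(1, 2)))), Rational(1, 5437)) = Add(Rational(3039, 5437), Mul(Rational(4, 5437), Pow(970, Rational(1, 2))))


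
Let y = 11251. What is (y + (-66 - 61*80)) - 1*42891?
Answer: -36586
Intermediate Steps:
(y + (-66 - 61*80)) - 1*42891 = (11251 + (-66 - 61*80)) - 1*42891 = (11251 + (-66 - 4880)) - 42891 = (11251 - 4946) - 42891 = 6305 - 42891 = -36586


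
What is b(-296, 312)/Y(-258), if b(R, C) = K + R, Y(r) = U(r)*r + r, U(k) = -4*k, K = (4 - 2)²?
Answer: 146/133257 ≈ 0.0010956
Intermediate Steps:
K = 4 (K = 2² = 4)
Y(r) = r - 4*r² (Y(r) = (-4*r)*r + r = -4*r² + r = r - 4*r²)
b(R, C) = 4 + R
b(-296, 312)/Y(-258) = (4 - 296)/((-258*(1 - 4*(-258)))) = -292*(-1/(258*(1 + 1032))) = -292/((-258*1033)) = -292/(-266514) = -292*(-1/266514) = 146/133257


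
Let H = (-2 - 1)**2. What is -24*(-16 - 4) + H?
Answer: 489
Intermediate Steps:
H = 9 (H = (-3)**2 = 9)
-24*(-16 - 4) + H = -24*(-16 - 4) + 9 = -24*(-20) + 9 = 480 + 9 = 489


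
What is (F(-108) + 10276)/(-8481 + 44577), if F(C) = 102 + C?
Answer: 5135/18048 ≈ 0.28452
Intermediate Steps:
(F(-108) + 10276)/(-8481 + 44577) = ((102 - 108) + 10276)/(-8481 + 44577) = (-6 + 10276)/36096 = 10270*(1/36096) = 5135/18048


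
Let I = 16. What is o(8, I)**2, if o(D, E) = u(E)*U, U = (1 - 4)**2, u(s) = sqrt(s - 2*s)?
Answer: -1296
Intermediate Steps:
u(s) = sqrt(-s)
U = 9 (U = (-3)**2 = 9)
o(D, E) = 9*sqrt(-E) (o(D, E) = sqrt(-E)*9 = 9*sqrt(-E))
o(8, I)**2 = (9*sqrt(-1*16))**2 = (9*sqrt(-16))**2 = (9*(4*I))**2 = (36*I)**2 = -1296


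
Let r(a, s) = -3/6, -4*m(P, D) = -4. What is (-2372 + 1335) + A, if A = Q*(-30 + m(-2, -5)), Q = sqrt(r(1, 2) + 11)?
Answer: -1037 - 29*sqrt(42)/2 ≈ -1131.0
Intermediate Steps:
m(P, D) = 1 (m(P, D) = -1/4*(-4) = 1)
r(a, s) = -1/2 (r(a, s) = -3*1/6 = -1/2)
Q = sqrt(42)/2 (Q = sqrt(-1/2 + 11) = sqrt(21/2) = sqrt(42)/2 ≈ 3.2404)
A = -29*sqrt(42)/2 (A = (sqrt(42)/2)*(-30 + 1) = (sqrt(42)/2)*(-29) = -29*sqrt(42)/2 ≈ -93.971)
(-2372 + 1335) + A = (-2372 + 1335) - 29*sqrt(42)/2 = -1037 - 29*sqrt(42)/2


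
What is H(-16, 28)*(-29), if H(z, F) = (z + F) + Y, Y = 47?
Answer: -1711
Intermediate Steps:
H(z, F) = 47 + F + z (H(z, F) = (z + F) + 47 = (F + z) + 47 = 47 + F + z)
H(-16, 28)*(-29) = (47 + 28 - 16)*(-29) = 59*(-29) = -1711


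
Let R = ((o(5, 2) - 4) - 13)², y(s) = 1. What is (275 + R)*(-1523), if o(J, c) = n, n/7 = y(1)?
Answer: -571125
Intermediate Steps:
n = 7 (n = 7*1 = 7)
o(J, c) = 7
R = 100 (R = ((7 - 4) - 13)² = (3 - 13)² = (-10)² = 100)
(275 + R)*(-1523) = (275 + 100)*(-1523) = 375*(-1523) = -571125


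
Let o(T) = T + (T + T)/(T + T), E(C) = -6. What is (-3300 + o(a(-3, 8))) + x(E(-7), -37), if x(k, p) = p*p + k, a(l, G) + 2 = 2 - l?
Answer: -1933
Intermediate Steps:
a(l, G) = -l (a(l, G) = -2 + (2 - l) = -l)
x(k, p) = k + p² (x(k, p) = p² + k = k + p²)
o(T) = 1 + T (o(T) = T + (2*T)/((2*T)) = T + (2*T)*(1/(2*T)) = T + 1 = 1 + T)
(-3300 + o(a(-3, 8))) + x(E(-7), -37) = (-3300 + (1 - 1*(-3))) + (-6 + (-37)²) = (-3300 + (1 + 3)) + (-6 + 1369) = (-3300 + 4) + 1363 = -3296 + 1363 = -1933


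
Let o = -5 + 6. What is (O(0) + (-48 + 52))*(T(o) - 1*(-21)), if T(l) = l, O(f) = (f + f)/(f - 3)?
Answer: 88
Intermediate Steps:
O(f) = 2*f/(-3 + f) (O(f) = (2*f)/(-3 + f) = 2*f/(-3 + f))
o = 1
(O(0) + (-48 + 52))*(T(o) - 1*(-21)) = (2*0/(-3 + 0) + (-48 + 52))*(1 - 1*(-21)) = (2*0/(-3) + 4)*(1 + 21) = (2*0*(-⅓) + 4)*22 = (0 + 4)*22 = 4*22 = 88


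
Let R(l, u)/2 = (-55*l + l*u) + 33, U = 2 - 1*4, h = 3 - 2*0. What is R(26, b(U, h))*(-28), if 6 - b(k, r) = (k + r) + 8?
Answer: 82600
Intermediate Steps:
h = 3 (h = 3 + 0 = 3)
U = -2 (U = 2 - 4 = -2)
b(k, r) = -2 - k - r (b(k, r) = 6 - ((k + r) + 8) = 6 - (8 + k + r) = 6 + (-8 - k - r) = -2 - k - r)
R(l, u) = 66 - 110*l + 2*l*u (R(l, u) = 2*((-55*l + l*u) + 33) = 2*(33 - 55*l + l*u) = 66 - 110*l + 2*l*u)
R(26, b(U, h))*(-28) = (66 - 110*26 + 2*26*(-2 - 1*(-2) - 1*3))*(-28) = (66 - 2860 + 2*26*(-2 + 2 - 3))*(-28) = (66 - 2860 + 2*26*(-3))*(-28) = (66 - 2860 - 156)*(-28) = -2950*(-28) = 82600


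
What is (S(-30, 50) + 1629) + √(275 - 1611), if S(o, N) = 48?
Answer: 1677 + 2*I*√334 ≈ 1677.0 + 36.551*I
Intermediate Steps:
(S(-30, 50) + 1629) + √(275 - 1611) = (48 + 1629) + √(275 - 1611) = 1677 + √(-1336) = 1677 + 2*I*√334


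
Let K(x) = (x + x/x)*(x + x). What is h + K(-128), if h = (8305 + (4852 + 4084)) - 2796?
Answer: 46957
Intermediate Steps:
K(x) = 2*x*(1 + x) (K(x) = (x + 1)*(2*x) = (1 + x)*(2*x) = 2*x*(1 + x))
h = 14445 (h = (8305 + 8936) - 2796 = 17241 - 2796 = 14445)
h + K(-128) = 14445 + 2*(-128)*(1 - 128) = 14445 + 2*(-128)*(-127) = 14445 + 32512 = 46957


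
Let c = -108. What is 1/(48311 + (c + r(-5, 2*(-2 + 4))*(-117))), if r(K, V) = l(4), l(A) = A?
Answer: 1/47735 ≈ 2.0949e-5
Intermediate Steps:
r(K, V) = 4
1/(48311 + (c + r(-5, 2*(-2 + 4))*(-117))) = 1/(48311 + (-108 + 4*(-117))) = 1/(48311 + (-108 - 468)) = 1/(48311 - 576) = 1/47735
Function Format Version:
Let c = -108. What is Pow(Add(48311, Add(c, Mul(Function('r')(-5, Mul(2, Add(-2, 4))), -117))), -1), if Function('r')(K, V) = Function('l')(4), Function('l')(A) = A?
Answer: Rational(1, 47735) ≈ 2.0949e-5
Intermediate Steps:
Function('r')(K, V) = 4
Pow(Add(48311, Add(c, Mul(Function('r')(-5, Mul(2, Add(-2, 4))), -117))), -1) = Pow(Add(48311, Add(-108, Mul(4, -117))), -1) = Pow(Add(48311, Add(-108, -468)), -1) = Pow(Add(48311, -576), -1) = Pow(47735, -1) = Rational(1, 47735)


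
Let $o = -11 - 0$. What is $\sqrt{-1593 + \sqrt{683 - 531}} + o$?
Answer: $-11 + i \sqrt{1593 - 2 \sqrt{38}} \approx -11.0 + 39.758 i$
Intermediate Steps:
$o = -11$ ($o = -11 + 0 = -11$)
$\sqrt{-1593 + \sqrt{683 - 531}} + o = \sqrt{-1593 + \sqrt{683 - 531}} - 11 = \sqrt{-1593 + \sqrt{152}} - 11 = \sqrt{-1593 + 2 \sqrt{38}} - 11 = -11 + \sqrt{-1593 + 2 \sqrt{38}}$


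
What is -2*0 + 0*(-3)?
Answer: 0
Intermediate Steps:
-2*0 + 0*(-3) = 0 + 0 = 0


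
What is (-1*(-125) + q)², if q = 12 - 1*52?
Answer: 7225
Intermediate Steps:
q = -40 (q = 12 - 52 = -40)
(-1*(-125) + q)² = (-1*(-125) - 40)² = (125 - 40)² = 85² = 7225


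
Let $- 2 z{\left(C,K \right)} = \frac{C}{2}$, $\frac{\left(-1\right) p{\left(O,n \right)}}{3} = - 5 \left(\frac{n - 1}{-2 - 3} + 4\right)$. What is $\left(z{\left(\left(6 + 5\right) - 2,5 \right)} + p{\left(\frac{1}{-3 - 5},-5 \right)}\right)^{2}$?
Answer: $\frac{91809}{16} \approx 5738.1$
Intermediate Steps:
$p{\left(O,n \right)} = 63 - 3 n$ ($p{\left(O,n \right)} = - 3 \left(- 5 \left(\frac{n - 1}{-2 - 3} + 4\right)\right) = - 3 \left(- 5 \left(\frac{-1 + n}{-5} + 4\right)\right) = - 3 \left(- 5 \left(\left(-1 + n\right) \left(- \frac{1}{5}\right) + 4\right)\right) = - 3 \left(- 5 \left(\left(\frac{1}{5} - \frac{n}{5}\right) + 4\right)\right) = - 3 \left(- 5 \left(\frac{21}{5} - \frac{n}{5}\right)\right) = - 3 \left(-21 + n\right) = 63 - 3 n$)
$z{\left(C,K \right)} = - \frac{C}{4}$ ($z{\left(C,K \right)} = - \frac{C \frac{1}{2}}{2} = - \frac{\frac{1}{2} C}{2} = - \frac{C}{4}$)
$\left(z{\left(\left(6 + 5\right) - 2,5 \right)} + p{\left(\frac{1}{-3 - 5},-5 \right)}\right)^{2} = \left(- \frac{\left(6 + 5\right) - 2}{4} + \left(63 - -15\right)\right)^{2} = \left(- \frac{11 - 2}{4} + \left(63 + 15\right)\right)^{2} = \left(\left(- \frac{1}{4}\right) 9 + 78\right)^{2} = \left(- \frac{9}{4} + 78\right)^{2} = \left(\frac{303}{4}\right)^{2} = \frac{91809}{16}$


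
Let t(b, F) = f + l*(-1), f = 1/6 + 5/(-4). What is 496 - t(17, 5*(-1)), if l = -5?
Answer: 5905/12 ≈ 492.08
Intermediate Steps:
f = -13/12 (f = 1*(⅙) + 5*(-¼) = ⅙ - 5/4 = -13/12 ≈ -1.0833)
t(b, F) = 47/12 (t(b, F) = -13/12 - 5*(-1) = -13/12 + 5 = 47/12)
496 - t(17, 5*(-1)) = 496 - 1*47/12 = 496 - 47/12 = 5905/12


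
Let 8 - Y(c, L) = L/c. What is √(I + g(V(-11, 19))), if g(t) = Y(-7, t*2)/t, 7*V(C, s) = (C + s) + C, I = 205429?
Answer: √90586083/21 ≈ 453.22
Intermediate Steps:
Y(c, L) = 8 - L/c
V(C, s) = s/7 + 2*C/7 (V(C, s) = ((C + s) + C)/7 = (s + 2*C)/7 = s/7 + 2*C/7)
g(t) = (8 + 2*t/7)/t (g(t) = (8 - 1*t*2/(-7))/t = (8 - 1*2*t*(-⅐))/t = (8 + 2*t/7)/t)
√(I + g(V(-11, 19))) = √(205429 + (2/7 + 8/((⅐)*19 + (2/7)*(-11)))) = √(205429 + (2/7 + 8/(19/7 - 22/7))) = √(205429 + (2/7 + 8/(-3/7))) = √(205429 + (2/7 + 8*(-7/3))) = √(205429 + (2/7 - 56/3)) = √(205429 - 386/21) = √(4313623/21) = √90586083/21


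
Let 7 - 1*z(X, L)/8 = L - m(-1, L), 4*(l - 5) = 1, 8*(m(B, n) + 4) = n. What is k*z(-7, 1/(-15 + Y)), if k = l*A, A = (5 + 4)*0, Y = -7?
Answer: 0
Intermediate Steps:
m(B, n) = -4 + n/8
l = 21/4 (l = 5 + (¼)*1 = 5 + ¼ = 21/4 ≈ 5.2500)
A = 0 (A = 9*0 = 0)
z(X, L) = 24 - 7*L (z(X, L) = 56 - 8*(L - (-4 + L/8)) = 56 - 8*(L + (4 - L/8)) = 56 - 8*(4 + 7*L/8) = 56 + (-32 - 7*L) = 24 - 7*L)
k = 0 (k = (21/4)*0 = 0)
k*z(-7, 1/(-15 + Y)) = 0*(24 - 7/(-15 - 7)) = 0*(24 - 7/(-22)) = 0*(24 - 7*(-1/22)) = 0*(24 + 7/22) = 0*(535/22) = 0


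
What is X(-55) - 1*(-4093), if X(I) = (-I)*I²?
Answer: 170468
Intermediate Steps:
X(I) = -I³
X(-55) - 1*(-4093) = -1*(-55)³ - 1*(-4093) = -1*(-166375) + 4093 = 166375 + 4093 = 170468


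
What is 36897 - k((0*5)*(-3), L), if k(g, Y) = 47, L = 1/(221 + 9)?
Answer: 36850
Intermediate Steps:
L = 1/230 ≈ 0.0043478
36897 - k((0*5)*(-3), L) = 36897 - 1*47 = 36897 - 47 = 36850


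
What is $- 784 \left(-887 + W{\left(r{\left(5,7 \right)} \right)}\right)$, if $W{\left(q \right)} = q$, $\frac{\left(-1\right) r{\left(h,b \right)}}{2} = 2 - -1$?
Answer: $700112$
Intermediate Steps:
$r{\left(h,b \right)} = -6$ ($r{\left(h,b \right)} = - 2 \left(2 - -1\right) = - 2 \left(2 + 1\right) = \left(-2\right) 3 = -6$)
$- 784 \left(-887 + W{\left(r{\left(5,7 \right)} \right)}\right) = - 784 \left(-887 - 6\right) = \left(-784\right) \left(-893\right) = 700112$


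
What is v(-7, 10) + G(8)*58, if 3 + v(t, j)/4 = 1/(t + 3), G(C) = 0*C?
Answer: -13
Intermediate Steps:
G(C) = 0
v(t, j) = -12 + 4/(3 + t) (v(t, j) = -12 + 4/(t + 3) = -12 + 4/(3 + t))
v(-7, 10) + G(8)*58 = 4*(-8 - 3*(-7))/(3 - 7) + 0*58 = 4*(-8 + 21)/(-4) + 0 = 4*(-1/4)*13 + 0 = -13 + 0 = -13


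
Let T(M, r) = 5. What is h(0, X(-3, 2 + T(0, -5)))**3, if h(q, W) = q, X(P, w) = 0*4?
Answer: 0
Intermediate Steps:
X(P, w) = 0
h(0, X(-3, 2 + T(0, -5)))**3 = 0**3 = 0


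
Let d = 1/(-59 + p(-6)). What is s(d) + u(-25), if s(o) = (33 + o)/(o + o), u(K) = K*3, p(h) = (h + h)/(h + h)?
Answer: -2063/2 ≈ -1031.5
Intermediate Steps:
p(h) = 1 (p(h) = (2*h)/((2*h)) = (2*h)*(1/(2*h)) = 1)
d = -1/58 (d = 1/(-59 + 1) = 1/(-58) = -1/58 ≈ -0.017241)
u(K) = 3*K
s(o) = (33 + o)/(2*o) (s(o) = (33 + o)/((2*o)) = (33 + o)*(1/(2*o)) = (33 + o)/(2*o))
s(d) + u(-25) = (33 - 1/58)/(2*(-1/58)) + 3*(-25) = (½)*(-58)*(1913/58) - 75 = -1913/2 - 75 = -2063/2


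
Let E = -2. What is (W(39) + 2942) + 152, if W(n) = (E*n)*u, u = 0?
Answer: 3094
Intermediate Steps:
W(n) = 0 (W(n) = -2*n*0 = 0)
(W(39) + 2942) + 152 = (0 + 2942) + 152 = 2942 + 152 = 3094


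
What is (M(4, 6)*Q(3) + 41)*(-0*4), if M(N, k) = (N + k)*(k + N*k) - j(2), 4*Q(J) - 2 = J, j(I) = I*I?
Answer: 0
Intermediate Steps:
j(I) = I²
Q(J) = ½ + J/4
M(N, k) = -4 + (N + k)*(k + N*k) (M(N, k) = (N + k)*(k + N*k) - 1*2² = (N + k)*(k + N*k) - 1*4 = (N + k)*(k + N*k) - 4 = -4 + (N + k)*(k + N*k))
(M(4, 6)*Q(3) + 41)*(-0*4) = ((-4 + 6² + 4*6 + 4*6² + 6*4²)*(½ + (¼)*3) + 41)*(-0*4) = ((-4 + 36 + 24 + 4*36 + 6*16)*(½ + ¾) + 41)*(-2*0) = ((-4 + 36 + 24 + 144 + 96)*(5/4) + 41)*0 = (296*(5/4) + 41)*0 = (370 + 41)*0 = 411*0 = 0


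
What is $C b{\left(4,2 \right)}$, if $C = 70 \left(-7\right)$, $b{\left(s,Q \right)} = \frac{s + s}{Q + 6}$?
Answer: $-490$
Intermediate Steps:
$b{\left(s,Q \right)} = \frac{2 s}{6 + Q}$
$C = -490$
$C b{\left(4,2 \right)} = - 490 \cdot 2 \cdot 4 \frac{1}{6 + 2} = - 490 \cdot 2 \cdot 4 \cdot \frac{1}{8} = \left(-490\right) 1 = -490$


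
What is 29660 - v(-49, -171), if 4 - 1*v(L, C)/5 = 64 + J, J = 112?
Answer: 30520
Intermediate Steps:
v(L, C) = -860 (v(L, C) = 20 - 5*(64 + 112) = 20 - 5*176 = 20 - 880 = -860)
29660 - v(-49, -171) = 29660 - 1*(-860) = 29660 + 860 = 30520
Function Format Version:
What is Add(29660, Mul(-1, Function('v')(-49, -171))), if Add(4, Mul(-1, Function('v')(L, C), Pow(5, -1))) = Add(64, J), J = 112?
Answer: 30520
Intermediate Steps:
Function('v')(L, C) = -860 (Function('v')(L, C) = Add(20, Mul(-5, Add(64, 112))) = Add(20, Mul(-5, 176)) = Add(20, -880) = -860)
Add(29660, Mul(-1, Function('v')(-49, -171))) = Add(29660, Mul(-1, -860)) = Add(29660, 860) = 30520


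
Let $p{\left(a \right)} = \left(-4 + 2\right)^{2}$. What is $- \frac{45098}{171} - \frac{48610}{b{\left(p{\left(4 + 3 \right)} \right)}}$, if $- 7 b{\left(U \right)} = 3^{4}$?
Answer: $\frac{6059248}{1539} \approx 3937.1$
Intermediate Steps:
$p{\left(a \right)} = 4$ ($p{\left(a \right)} = \left(-2\right)^{2} = 4$)
$b{\left(U \right)} = - \frac{81}{7}$ ($b{\left(U \right)} = - \frac{3^{4}}{7} = \left(- \frac{1}{7}\right) 81 = - \frac{81}{7}$)
$- \frac{45098}{171} - \frac{48610}{b{\left(p{\left(4 + 3 \right)} \right)}} = - \frac{45098}{171} - \frac{48610}{- \frac{81}{7}} = \left(-45098\right) \frac{1}{171} - - \frac{340270}{81} = - \frac{45098}{171} + \frac{340270}{81} = \frac{6059248}{1539}$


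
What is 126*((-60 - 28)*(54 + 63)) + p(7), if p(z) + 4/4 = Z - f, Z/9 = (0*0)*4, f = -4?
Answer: -1297293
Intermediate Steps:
Z = 0 (Z = 9*((0*0)*4) = 9*(0*4) = 9*0 = 0)
p(z) = 3 (p(z) = -1 + (0 - 1*(-4)) = -1 + (0 + 4) = -1 + 4 = 3)
126*((-60 - 28)*(54 + 63)) + p(7) = 126*((-60 - 28)*(54 + 63)) + 3 = 126*(-88*117) + 3 = 126*(-10296) + 3 = -1297296 + 3 = -1297293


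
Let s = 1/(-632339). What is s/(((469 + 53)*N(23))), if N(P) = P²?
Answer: -1/174612826782 ≈ -5.7270e-12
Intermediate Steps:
s = -1/632339 ≈ -1.5814e-6
s/(((469 + 53)*N(23))) = -1/(529*(469 + 53))/632339 = -1/(632339*(522*529)) = -1/632339/276138 = -1/632339*1/276138 = -1/174612826782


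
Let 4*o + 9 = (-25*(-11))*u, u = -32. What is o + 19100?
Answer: 67591/4 ≈ 16898.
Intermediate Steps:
o = -8809/4 (o = -9/4 + (-25*(-11)*(-32))/4 = -9/4 + (275*(-32))/4 = -9/4 + (¼)*(-8800) = -9/4 - 2200 = -8809/4 ≈ -2202.3)
o + 19100 = -8809/4 + 19100 = 67591/4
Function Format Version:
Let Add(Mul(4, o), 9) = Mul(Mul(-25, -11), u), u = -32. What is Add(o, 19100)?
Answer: Rational(67591, 4) ≈ 16898.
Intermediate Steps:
o = Rational(-8809, 4) (o = Add(Rational(-9, 4), Mul(Rational(1, 4), Mul(Mul(-25, -11), -32))) = Add(Rational(-9, 4), Mul(Rational(1, 4), Mul(275, -32))) = Add(Rational(-9, 4), Mul(Rational(1, 4), -8800)) = Add(Rational(-9, 4), -2200) = Rational(-8809, 4) ≈ -2202.3)
Add(o, 19100) = Add(Rational(-8809, 4), 19100) = Rational(67591, 4)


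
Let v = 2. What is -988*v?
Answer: -1976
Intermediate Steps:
-988*v = -988*2 = -1976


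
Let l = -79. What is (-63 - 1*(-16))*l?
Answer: 3713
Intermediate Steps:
(-63 - 1*(-16))*l = (-63 - 1*(-16))*(-79) = (-63 + 16)*(-79) = -47*(-79) = 3713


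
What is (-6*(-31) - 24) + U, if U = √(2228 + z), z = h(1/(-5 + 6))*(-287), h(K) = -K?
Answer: 162 + √2515 ≈ 212.15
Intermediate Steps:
z = 287 (z = -1/(-5 + 6)*(-287) = -1/1*(-287) = -1*1*(-287) = -1*(-287) = 287)
U = √2515 (U = √(2228 + 287) = √2515 ≈ 50.150)
(-6*(-31) - 24) + U = (-6*(-31) - 24) + √2515 = (186 - 24) + √2515 = 162 + √2515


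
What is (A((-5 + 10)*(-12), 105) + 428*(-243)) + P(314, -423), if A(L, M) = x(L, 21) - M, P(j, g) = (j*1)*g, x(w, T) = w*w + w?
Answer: -233391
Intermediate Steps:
x(w, T) = w + w² (x(w, T) = w² + w = w + w²)
P(j, g) = g*j (P(j, g) = j*g = g*j)
A(L, M) = -M + L*(1 + L) (A(L, M) = L*(1 + L) - M = -M + L*(1 + L))
(A((-5 + 10)*(-12), 105) + 428*(-243)) + P(314, -423) = ((-1*105 + ((-5 + 10)*(-12))*(1 + (-5 + 10)*(-12))) + 428*(-243)) - 423*314 = ((-105 + (5*(-12))*(1 + 5*(-12))) - 104004) - 132822 = ((-105 - 60*(1 - 60)) - 104004) - 132822 = ((-105 - 60*(-59)) - 104004) - 132822 = ((-105 + 3540) - 104004) - 132822 = (3435 - 104004) - 132822 = -100569 - 132822 = -233391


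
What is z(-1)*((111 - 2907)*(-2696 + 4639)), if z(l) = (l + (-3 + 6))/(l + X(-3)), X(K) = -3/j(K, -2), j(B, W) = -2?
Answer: -21730512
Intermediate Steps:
X(K) = 3/2 (X(K) = -3/(-2) = -3*(-½) = 3/2)
z(l) = (3 + l)/(3/2 + l) (z(l) = (l + (-3 + 6))/(l + 3/2) = (l + 3)/(3/2 + l) = (3 + l)/(3/2 + l))
z(-1)*((111 - 2907)*(-2696 + 4639)) = (2*(3 - 1)/(3 + 2*(-1)))*((111 - 2907)*(-2696 + 4639)) = (2*2/(3 - 2))*(-2796*1943) = (2*2/1)*(-5432628) = (2*1*2)*(-5432628) = 4*(-5432628) = -21730512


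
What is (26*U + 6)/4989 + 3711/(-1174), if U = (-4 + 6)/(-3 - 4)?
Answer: -129610993/40999602 ≈ -3.1613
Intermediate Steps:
U = -2/7 (U = 2/(-7) = 2*(-⅐) = -2/7 ≈ -0.28571)
(26*U + 6)/4989 + 3711/(-1174) = (26*(-2/7) + 6)/4989 + 3711/(-1174) = (-52/7 + 6)*(1/4989) + 3711*(-1/1174) = -10/7*1/4989 - 3711/1174 = -10/34923 - 3711/1174 = -129610993/40999602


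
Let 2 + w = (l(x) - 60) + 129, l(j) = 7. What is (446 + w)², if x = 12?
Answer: 270400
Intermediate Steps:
w = 74 (w = -2 + ((7 - 60) + 129) = -2 + (-53 + 129) = -2 + 76 = 74)
(446 + w)² = (446 + 74)² = 520² = 270400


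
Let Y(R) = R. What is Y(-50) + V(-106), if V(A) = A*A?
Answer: 11186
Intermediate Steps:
V(A) = A²
Y(-50) + V(-106) = -50 + (-106)² = -50 + 11236 = 11186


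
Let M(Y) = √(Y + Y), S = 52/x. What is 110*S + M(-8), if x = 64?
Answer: 715/8 + 4*I ≈ 89.375 + 4.0*I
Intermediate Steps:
S = 13/16 (S = 52/64 = 52*(1/64) = 13/16 ≈ 0.81250)
M(Y) = √2*√Y (M(Y) = √(2*Y) = √2*√Y)
110*S + M(-8) = 110*(13/16) + √2*√(-8) = 715/8 + √2*(2*I*√2) = 715/8 + 4*I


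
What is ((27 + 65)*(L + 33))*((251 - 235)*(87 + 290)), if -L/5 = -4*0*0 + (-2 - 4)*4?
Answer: 84906432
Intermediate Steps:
L = 120 (L = -5*(-4*0*0 + (-2 - 4)*4) = -5*(0*0 - 6*4) = -5*(0 - 24) = -5*(-24) = 120)
((27 + 65)*(L + 33))*((251 - 235)*(87 + 290)) = ((27 + 65)*(120 + 33))*((251 - 235)*(87 + 290)) = (92*153)*(16*377) = 14076*6032 = 84906432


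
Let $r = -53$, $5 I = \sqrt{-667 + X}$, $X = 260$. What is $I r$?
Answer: $- \frac{53 i \sqrt{407}}{5} \approx - 213.85 i$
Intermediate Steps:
$I = \frac{i \sqrt{407}}{5}$ ($I = \frac{\sqrt{-667 + 260}}{5} = \frac{\sqrt{-407}}{5} = \frac{i \sqrt{407}}{5} \approx 4.0349 i$)
$I r = \frac{i \sqrt{407}}{5} \left(-53\right) = - \frac{53 i \sqrt{407}}{5}$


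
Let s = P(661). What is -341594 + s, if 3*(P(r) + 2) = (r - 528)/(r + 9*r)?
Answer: -6773848547/19830 ≈ -3.4160e+5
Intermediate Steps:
P(r) = -2 + (-528 + r)/(30*r) (P(r) = -2 + ((r - 528)/(r + 9*r))/3 = -2 + ((-528 + r)/((10*r)))/3 = -2 + ((-528 + r)*(1/(10*r)))/3 = -2 + ((-528 + r)/(10*r))/3 = -2 + (-528 + r)/(30*r))
s = -39527/19830 (s = (1/30)*(-528 - 59*661)/661 = (1/30)*(1/661)*(-528 - 38999) = (1/30)*(1/661)*(-39527) = -39527/19830 ≈ -1.9933)
-341594 + s = -341594 - 39527/19830 = -6773848547/19830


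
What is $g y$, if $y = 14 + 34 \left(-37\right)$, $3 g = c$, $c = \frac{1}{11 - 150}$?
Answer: $\frac{1244}{417} \approx 2.9832$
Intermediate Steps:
$c = - \frac{1}{139}$ ($c = \frac{1}{-139} = - \frac{1}{139} \approx -0.0071942$)
$g = - \frac{1}{417}$ ($g = \frac{1}{3} \left(- \frac{1}{139}\right) = - \frac{1}{417} \approx -0.0023981$)
$y = -1244$ ($y = 14 - 1258 = -1244$)
$g y = \left(- \frac{1}{417}\right) \left(-1244\right) = \frac{1244}{417}$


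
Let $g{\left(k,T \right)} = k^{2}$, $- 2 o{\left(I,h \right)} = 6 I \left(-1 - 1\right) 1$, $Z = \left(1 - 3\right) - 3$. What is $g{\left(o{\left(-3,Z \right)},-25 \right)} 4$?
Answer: $1296$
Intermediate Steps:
$Z = -5$ ($Z = -2 - 3 = -5$)
$o{\left(I,h \right)} = 6 I$ ($o{\left(I,h \right)} = - \frac{6 I \left(-1 - 1\right) 1}{2} = - \frac{6 I \left(\left(-2\right) 1\right)}{2} = - \frac{6 I \left(-2\right)}{2} = - \frac{\left(-12\right) I}{2} = 6 I$)
$g{\left(o{\left(-3,Z \right)},-25 \right)} 4 = \left(6 \left(-3\right)\right)^{2} \cdot 4 = \left(-18\right)^{2} \cdot 4 = 324 \cdot 4 = 1296$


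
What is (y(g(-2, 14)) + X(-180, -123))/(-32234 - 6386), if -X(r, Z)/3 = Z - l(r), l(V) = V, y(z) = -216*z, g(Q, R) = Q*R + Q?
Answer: -6309/38620 ≈ -0.16336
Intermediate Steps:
g(Q, R) = Q + Q*R
X(r, Z) = -3*Z + 3*r (X(r, Z) = -3*(Z - r) = -3*Z + 3*r)
(y(g(-2, 14)) + X(-180, -123))/(-32234 - 6386) = (-(-432)*(1 + 14) + (-3*(-123) + 3*(-180)))/(-32234 - 6386) = (-(-432)*15 + (369 - 540))/(-38620) = (-216*(-30) - 171)*(-1/38620) = (6480 - 171)*(-1/38620) = 6309*(-1/38620) = -6309/38620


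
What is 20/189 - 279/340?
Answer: -45931/64260 ≈ -0.71477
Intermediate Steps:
20/189 - 279/340 = -45931/64260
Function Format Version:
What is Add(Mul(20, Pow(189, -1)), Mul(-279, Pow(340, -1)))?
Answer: Rational(-45931, 64260) ≈ -0.71477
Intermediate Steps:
Add(Mul(20, Pow(189, -1)), Mul(-279, Pow(340, -1))) = Add(Mul(20, Rational(1, 189)), Mul(-279, Rational(1, 340))) = Add(Rational(20, 189), Rational(-279, 340)) = Rational(-45931, 64260)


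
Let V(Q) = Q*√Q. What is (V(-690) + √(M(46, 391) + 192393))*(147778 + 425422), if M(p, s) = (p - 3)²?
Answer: 573200*√194242 - 395508000*I*√690 ≈ 2.5263e+8 - 1.0389e+10*I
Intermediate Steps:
M(p, s) = (-3 + p)²
V(Q) = Q^(3/2)
(V(-690) + √(M(46, 391) + 192393))*(147778 + 425422) = ((-690)^(3/2) + √((-3 + 46)² + 192393))*(147778 + 425422) = (-690*I*√690 + √(43² + 192393))*573200 = (-690*I*√690 + √(1849 + 192393))*573200 = (-690*I*√690 + √194242)*573200 = (√194242 - 690*I*√690)*573200 = 573200*√194242 - 395508000*I*√690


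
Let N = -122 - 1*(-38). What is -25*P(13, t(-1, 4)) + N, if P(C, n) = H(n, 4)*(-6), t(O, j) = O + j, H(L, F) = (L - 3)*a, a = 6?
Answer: -84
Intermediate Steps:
H(L, F) = -18 + 6*L (H(L, F) = (L - 3)*6 = (-3 + L)*6 = -18 + 6*L)
P(C, n) = 108 - 36*n (P(C, n) = (-18 + 6*n)*(-6) = 108 - 36*n)
N = -84 (N = -122 + 38 = -84)
-25*P(13, t(-1, 4)) + N = -25*(108 - 36*(-1 + 4)) - 84 = -25*(108 - 36*3) - 84 = -25*(108 - 108) - 84 = -25*0 - 84 = 0 - 84 = -84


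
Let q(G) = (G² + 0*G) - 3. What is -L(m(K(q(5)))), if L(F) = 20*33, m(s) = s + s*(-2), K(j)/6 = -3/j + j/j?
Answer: -660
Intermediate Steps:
q(G) = -3 + G² (q(G) = (G² + 0) - 3 = G² - 3 = -3 + G²)
K(j) = 6 - 18/j (K(j) = 6*(-3/j + j/j) = 6*(-3/j + 1) = 6*(1 - 3/j) = 6 - 18/j)
m(s) = -s (m(s) = s - 2*s = -s)
L(F) = 660
-L(m(K(q(5)))) = -1*660 = -660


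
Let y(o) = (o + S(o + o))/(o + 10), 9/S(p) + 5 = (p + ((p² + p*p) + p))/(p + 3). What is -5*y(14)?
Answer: -104225/35256 ≈ -2.9562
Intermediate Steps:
S(p) = 9/(-5 + (2*p + 2*p²)/(3 + p)) (S(p) = 9/(-5 + (p + ((p² + p*p) + p))/(p + 3)) = 9/(-5 + (p + ((p² + p²) + p))/(3 + p)) = 9/(-5 + (p + (2*p² + p))/(3 + p)) = 9/(-5 + (p + (p + 2*p²))/(3 + p)) = 9/(-5 + (2*p + 2*p²)/(3 + p)))
y(o) = (o + 9*(3 + 2*o)/(-15 - 6*o + 8*o²))/(10 + o) (y(o) = (o + 9*(3 + (o + o))/(-15 - 3*(o + o) + 2*(o + o)²))/(o + 10) = (o + 9*(3 + 2*o)/(-15 - 6*o + 2*(2*o)²))/(10 + o) = (o + 9*(3 + 2*o)/(-15 - 6*o + 2*(4*o²)))/(10 + o) = (o + 9*(3 + 2*o)/(-15 - 6*o + 8*o²))/(10 + o))
-5*y(14) = -5*(-27 - 18*14 + 14*(15 - 8*14² + 6*14))/((10 + 14)*(15 - 8*14² + 6*14)) = -5*(-27 - 252 + 14*(15 - 8*196 + 84))/(24*(15 - 8*196 + 84)) = -5*(-27 - 252 + 14*(15 - 1568 + 84))/(24*(15 - 1568 + 84)) = -5*(-27 - 252 + 14*(-1469))/(24*(-1469)) = -5*(-1)*(-27 - 252 - 20566)/(24*1469) = -5*(-1)*(-20845)/(24*1469) = -5*20845/35256 = -104225/35256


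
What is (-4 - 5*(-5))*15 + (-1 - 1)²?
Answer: 319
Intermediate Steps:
(-4 - 5*(-5))*15 + (-1 - 1)² = (-4 + 25)*15 + (-2)² = 21*15 + 4 = 315 + 4 = 319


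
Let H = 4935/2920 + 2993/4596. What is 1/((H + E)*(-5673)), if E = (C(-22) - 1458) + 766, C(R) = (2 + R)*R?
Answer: 223672/316789757981 ≈ 7.0606e-7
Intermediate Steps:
C(R) = R*(2 + R)
E = -252 (E = (-22*(2 - 22) - 1458) + 766 = (-22*(-20) - 1458) + 766 = (440 - 1458) + 766 = -1018 + 766 = -252)
H = 1571041/671016 (H = 4935*(1/2920) + 2993*(1/4596) = 987/584 + 2993/4596 = 1571041/671016 ≈ 2.3413)
1/((H + E)*(-5673)) = 1/((1571041/671016 - 252)*(-5673)) = -1/5673/(-167524991/671016) = -671016/167524991*(-1/5673) = 223672/316789757981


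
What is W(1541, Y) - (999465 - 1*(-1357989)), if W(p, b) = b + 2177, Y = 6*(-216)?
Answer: -2356573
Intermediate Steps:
Y = -1296
W(p, b) = 2177 + b
W(1541, Y) - (999465 - 1*(-1357989)) = (2177 - 1296) - (999465 - 1*(-1357989)) = 881 - (999465 + 1357989) = 881 - 1*2357454 = 881 - 2357454 = -2356573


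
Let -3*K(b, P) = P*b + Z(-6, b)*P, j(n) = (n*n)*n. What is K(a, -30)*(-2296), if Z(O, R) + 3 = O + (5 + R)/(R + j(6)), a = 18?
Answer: -24440920/117 ≈ -2.0890e+5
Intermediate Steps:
j(n) = n**3 (j(n) = n**2*n = n**3)
Z(O, R) = -3 + O + (5 + R)/(216 + R) (Z(O, R) = -3 + (O + (5 + R)/(R + 6**3)) = -3 + (O + (5 + R)/(R + 216)) = -3 + (O + (5 + R)/(216 + R)) = -3 + O + (5 + R)/(216 + R))
K(b, P) = -P*b/3 - P*(-1939 - 8*b)/(3*(216 + b)) (K(b, P) = -(P*b + ((-643 - 2*b + 216*(-6) - 6*b)/(216 + b))*P)/3 = -(P*b + ((-643 - 2*b - 1296 - 6*b)/(216 + b))*P)/3 = -(P*b + ((-1939 - 8*b)/(216 + b))*P)/3 = -(P*b + P*(-1939 - 8*b)/(216 + b))/3 = -P*b/3 - P*(-1939 - 8*b)/(3*(216 + b)))
K(a, -30)*(-2296) = ((1/3)*(-30)*(1939 - 1*18**2 - 208*18)/(216 + 18))*(-2296) = ((1/3)*(-30)*(1939 - 1*324 - 3744)/234)*(-2296) = ((1/3)*(-30)*(1/234)*(1939 - 324 - 3744))*(-2296) = ((1/3)*(-30)*(1/234)*(-2129))*(-2296) = (10645/117)*(-2296) = -24440920/117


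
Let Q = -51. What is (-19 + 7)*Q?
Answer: 612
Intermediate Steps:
(-19 + 7)*Q = (-19 + 7)*(-51) = -12*(-51) = 612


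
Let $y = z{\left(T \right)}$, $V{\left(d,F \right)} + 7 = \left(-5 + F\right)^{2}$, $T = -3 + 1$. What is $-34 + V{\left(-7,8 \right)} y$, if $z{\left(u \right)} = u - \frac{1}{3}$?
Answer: $- \frac{116}{3} \approx -38.667$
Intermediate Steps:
$T = -2$
$V{\left(d,F \right)} = -7 + \left(-5 + F\right)^{2}$
$z{\left(u \right)} = - \frac{1}{3} + u$ ($z{\left(u \right)} = u - \frac{1}{3} = - \frac{1}{3} + u$)
$y = - \frac{7}{3}$ ($y = - \frac{1}{3} - 2 = - \frac{7}{3} \approx -2.3333$)
$-34 + V{\left(-7,8 \right)} y = -34 + \left(-7 + \left(-5 + 8\right)^{2}\right) \left(- \frac{7}{3}\right) = -34 + \left(-7 + 3^{2}\right) \left(- \frac{7}{3}\right) = -34 + \left(-7 + 9\right) \left(- \frac{7}{3}\right) = -34 + 2 \left(- \frac{7}{3}\right) = -34 - \frac{14}{3} = - \frac{116}{3}$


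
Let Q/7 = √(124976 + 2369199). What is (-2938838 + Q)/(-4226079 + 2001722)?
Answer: 2938838/2224357 - 35*√99767/2224357 ≈ 1.3162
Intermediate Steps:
Q = 35*√99767 (Q = 7*√(124976 + 2369199) = 7*√2494175 = 7*(5*√99767) = 35*√99767 ≈ 11055.)
(-2938838 + Q)/(-4226079 + 2001722) = (-2938838 + 35*√99767)/(-4226079 + 2001722) = (-2938838 + 35*√99767)/(-2224357) = (-2938838 + 35*√99767)*(-1/2224357) = 2938838/2224357 - 35*√99767/2224357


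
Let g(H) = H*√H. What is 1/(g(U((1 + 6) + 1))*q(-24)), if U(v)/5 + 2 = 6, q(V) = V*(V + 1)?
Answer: √5/110400 ≈ 2.0254e-5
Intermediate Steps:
q(V) = V*(1 + V)
U(v) = 20 (U(v) = -10 + 5*6 = -10 + 30 = 20)
g(H) = H^(3/2)
1/(g(U((1 + 6) + 1))*q(-24)) = 1/(20^(3/2)*(-24*(1 - 24))) = 1/((40*√5)*(-24*(-23))) = 1/((40*√5)*552) = 1/(22080*√5) = √5/110400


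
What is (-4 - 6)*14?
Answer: -140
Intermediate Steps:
(-4 - 6)*14 = -10*14 = -140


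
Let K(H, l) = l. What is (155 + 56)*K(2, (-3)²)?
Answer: 1899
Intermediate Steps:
(155 + 56)*K(2, (-3)²) = (155 + 56)*(-3)² = 211*9 = 1899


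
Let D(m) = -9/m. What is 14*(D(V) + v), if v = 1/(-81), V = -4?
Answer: 5075/162 ≈ 31.327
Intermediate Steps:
v = -1/81 ≈ -0.012346
14*(D(V) + v) = 14*(-9/(-4) - 1/81) = 14*(-9*(-¼) - 1/81) = 14*(9/4 - 1/81) = 14*(725/324) = 5075/162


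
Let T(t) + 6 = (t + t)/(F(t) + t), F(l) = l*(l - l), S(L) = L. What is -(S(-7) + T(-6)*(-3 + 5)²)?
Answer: 23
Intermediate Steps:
F(l) = 0 (F(l) = l*0 = 0)
T(t) = -4 (T(t) = -6 + (t + t)/(0 + t) = -6 + (2*t)/t = -6 + 2 = -4)
-(S(-7) + T(-6)*(-3 + 5)²) = -(-7 - 4*(-3 + 5)²) = -(-7 - 4*2²) = -(-7 - 4*4) = -(-7 - 16) = -1*(-23) = 23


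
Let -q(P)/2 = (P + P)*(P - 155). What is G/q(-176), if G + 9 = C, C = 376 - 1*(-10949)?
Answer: -2829/58256 ≈ -0.048562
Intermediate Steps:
C = 11325 (C = 376 + 10949 = 11325)
G = 11316 (G = -9 + 11325 = 11316)
q(P) = -4*P*(-155 + P) (q(P) = -2*(P + P)*(P - 155) = -2*2*P*(-155 + P) = -4*P*(-155 + P))
G/q(-176) = 11316/((4*(-176)*(155 - 1*(-176)))) = 11316/((4*(-176)*(155 + 176))) = 11316/((4*(-176)*331)) = 11316/(-233024) = 11316*(-1/233024) = -2829/58256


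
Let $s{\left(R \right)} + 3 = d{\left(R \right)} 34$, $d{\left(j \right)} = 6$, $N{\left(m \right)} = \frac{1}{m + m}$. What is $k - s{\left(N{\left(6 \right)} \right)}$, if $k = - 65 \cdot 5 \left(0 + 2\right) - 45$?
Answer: $-896$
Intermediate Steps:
$N{\left(m \right)} = \frac{1}{2 m}$
$s{\left(R \right)} = 201$ ($s{\left(R \right)} = -3 + 6 \cdot 34 = -3 + 204 = 201$)
$k = -695$ ($k = - 65 \cdot 5 \cdot 2 - 45 = \left(-65\right) 10 - 45 = -650 - 45 = -695$)
$k - s{\left(N{\left(6 \right)} \right)} = -695 - 201 = -896$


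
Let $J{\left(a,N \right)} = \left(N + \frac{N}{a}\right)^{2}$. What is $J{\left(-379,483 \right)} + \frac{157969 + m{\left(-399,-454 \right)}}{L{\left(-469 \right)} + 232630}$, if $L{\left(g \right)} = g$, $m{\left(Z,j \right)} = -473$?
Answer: $\frac{7738706869056572}{33347838201} \approx 2.3206 \cdot 10^{5}$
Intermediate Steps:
$J{\left(-379,483 \right)} + \frac{157969 + m{\left(-399,-454 \right)}}{L{\left(-469 \right)} + 232630} = \frac{483^{2} \left(1 - 379\right)^{2}}{143641} + \frac{157969 - 473}{-469 + 232630} = 233289 \cdot \frac{1}{143641} \left(-378\right)^{2} + \frac{157496}{232161} = 233289 \cdot \frac{1}{143641} \cdot 142884 + 157496 \cdot \frac{1}{232161} = \frac{33333265476}{143641} + \frac{157496}{232161} = \frac{7738706869056572}{33347838201}$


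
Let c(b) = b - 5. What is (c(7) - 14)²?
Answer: 144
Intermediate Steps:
c(b) = -5 + b
(c(7) - 14)² = ((-5 + 7) - 14)² = (2 - 14)² = (-12)² = 144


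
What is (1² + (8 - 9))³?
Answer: 0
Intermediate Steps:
(1² + (8 - 9))³ = (1 - 1)³ = 0³ = 0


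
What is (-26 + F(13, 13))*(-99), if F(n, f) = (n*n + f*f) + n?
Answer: -32175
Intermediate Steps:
F(n, f) = n + f**2 + n**2 (F(n, f) = (n**2 + f**2) + n = (f**2 + n**2) + n = n + f**2 + n**2)
(-26 + F(13, 13))*(-99) = (-26 + (13 + 13**2 + 13**2))*(-99) = (-26 + (13 + 169 + 169))*(-99) = (-26 + 351)*(-99) = 325*(-99) = -32175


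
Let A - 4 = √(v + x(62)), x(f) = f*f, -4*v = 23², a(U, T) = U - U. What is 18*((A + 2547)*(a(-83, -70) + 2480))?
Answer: 113876640 + 156240*√303 ≈ 1.1660e+8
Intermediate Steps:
a(U, T) = 0
v = -529/4 (v = -¼*23² = -¼*529 = -529/4 ≈ -132.25)
x(f) = f²
A = 4 + 7*√303/2 (A = 4 + √(-529/4 + 62²) = 4 + √(-529/4 + 3844) = 4 + √(14847/4) = 4 + 7*√303/2 ≈ 64.924)
18*((A + 2547)*(a(-83, -70) + 2480)) = 18*(((4 + 7*√303/2) + 2547)*(0 + 2480)) = 18*((2551 + 7*√303/2)*2480) = 18*(6326480 + 8680*√303) = 113876640 + 156240*√303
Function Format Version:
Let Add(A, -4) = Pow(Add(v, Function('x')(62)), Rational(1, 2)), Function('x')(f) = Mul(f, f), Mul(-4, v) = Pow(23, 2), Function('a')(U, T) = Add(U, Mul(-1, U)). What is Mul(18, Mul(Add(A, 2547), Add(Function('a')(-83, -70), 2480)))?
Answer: Add(113876640, Mul(156240, Pow(303, Rational(1, 2)))) ≈ 1.1660e+8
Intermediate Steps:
Function('a')(U, T) = 0
v = Rational(-529, 4) (v = Mul(Rational(-1, 4), Pow(23, 2)) = Mul(Rational(-1, 4), 529) = Rational(-529, 4) ≈ -132.25)
Function('x')(f) = Pow(f, 2)
A = Add(4, Mul(Rational(7, 2), Pow(303, Rational(1, 2)))) (A = Add(4, Pow(Add(Rational(-529, 4), Pow(62, 2)), Rational(1, 2))) = Add(4, Pow(Add(Rational(-529, 4), 3844), Rational(1, 2))) = Add(4, Pow(Rational(14847, 4), Rational(1, 2))) = Add(4, Mul(Rational(7, 2), Pow(303, Rational(1, 2)))) ≈ 64.924)
Mul(18, Mul(Add(A, 2547), Add(Function('a')(-83, -70), 2480))) = Mul(18, Mul(Add(Add(4, Mul(Rational(7, 2), Pow(303, Rational(1, 2)))), 2547), Add(0, 2480))) = Mul(18, Mul(Add(2551, Mul(Rational(7, 2), Pow(303, Rational(1, 2)))), 2480)) = Mul(18, Add(6326480, Mul(8680, Pow(303, Rational(1, 2))))) = Add(113876640, Mul(156240, Pow(303, Rational(1, 2))))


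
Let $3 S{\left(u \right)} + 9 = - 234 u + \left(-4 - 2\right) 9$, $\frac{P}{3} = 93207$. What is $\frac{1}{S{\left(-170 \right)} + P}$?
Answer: $\frac{1}{292860} \approx 3.4146 \cdot 10^{-6}$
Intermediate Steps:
$P = 279621$ ($P = 3 \cdot 93207 = 279621$)
$S{\left(u \right)} = -21 - 78 u$ ($S{\left(u \right)} = -3 + \frac{- 234 u + \left(-4 - 2\right) 9}{3} = -3 + \frac{- 234 u - 54}{3} = -3 + \frac{-54 - 234 u}{3} = -3 - \left(18 + 78 u\right) = -21 - 78 u$)
$\frac{1}{S{\left(-170 \right)} + P} = \frac{1}{\left(-21 - -13260\right) + 279621} = \frac{1}{\left(-21 + 13260\right) + 279621} = \frac{1}{13239 + 279621} = \frac{1}{292860}$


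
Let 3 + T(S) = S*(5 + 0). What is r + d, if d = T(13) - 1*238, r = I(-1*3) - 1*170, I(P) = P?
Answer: -349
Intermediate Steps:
T(S) = -3 + 5*S (T(S) = -3 + S*(5 + 0) = -3 + S*5 = -3 + 5*S)
r = -173 (r = -1*3 - 1*170 = -3 - 170 = -173)
d = -176 (d = (-3 + 5*13) - 1*238 = (-3 + 65) - 238 = 62 - 238 = -176)
r + d = -173 - 176 = -349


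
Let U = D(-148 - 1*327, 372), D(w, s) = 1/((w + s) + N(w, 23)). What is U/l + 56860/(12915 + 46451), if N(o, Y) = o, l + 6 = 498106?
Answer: 8185048144317/8545789129400 ≈ 0.95779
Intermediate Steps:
l = 498100 (l = -6 + 498106 = 498100)
D(w, s) = 1/(s + 2*w) (D(w, s) = 1/((w + s) + w) = 1/((s + w) + w) = 1/(s + 2*w))
U = -1/578 (U = 1/(372 + 2*(-148 - 1*327)) = 1/(372 + 2*(-148 - 327)) = 1/(372 + 2*(-475)) = 1/(372 - 950) = 1/(-578) = -1/578 ≈ -0.0017301)
U/l + 56860/(12915 + 46451) = -1/578/498100 + 56860/(12915 + 46451) = -1/578*1/498100 + 56860/59366 = -1/287901800 + 56860*(1/59366) = -1/287901800 + 28430/29683 = 8185048144317/8545789129400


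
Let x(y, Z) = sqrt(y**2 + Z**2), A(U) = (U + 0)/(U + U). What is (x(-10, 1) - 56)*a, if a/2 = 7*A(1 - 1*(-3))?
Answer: -392 + 7*sqrt(101) ≈ -321.65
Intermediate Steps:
A(U) = 1/2 (A(U) = U/((2*U)) = U*(1/(2*U)) = 1/2)
a = 7 (a = 2*(7*(1/2)) = 2*(7/2) = 7)
x(y, Z) = sqrt(Z**2 + y**2)
(x(-10, 1) - 56)*a = (sqrt(1**2 + (-10)**2) - 56)*7 = (sqrt(1 + 100) - 56)*7 = (sqrt(101) - 56)*7 = (-56 + sqrt(101))*7 = -392 + 7*sqrt(101)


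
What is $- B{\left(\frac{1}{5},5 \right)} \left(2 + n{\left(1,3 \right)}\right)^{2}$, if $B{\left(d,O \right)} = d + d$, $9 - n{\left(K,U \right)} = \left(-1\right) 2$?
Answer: $- \frac{338}{5} \approx -67.6$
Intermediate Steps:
$n{\left(K,U \right)} = 11$ ($n{\left(K,U \right)} = 9 - \left(-1\right) 2 = 9 - -2 = 9 + 2 = 11$)
$B{\left(d,O \right)} = 2 d$
$- B{\left(\frac{1}{5},5 \right)} \left(2 + n{\left(1,3 \right)}\right)^{2} = - \frac{2}{5} \left(2 + 11\right)^{2} = - \frac{2}{5} \cdot 13^{2} = \left(-1\right) \frac{2}{5} \cdot 169 = \left(- \frac{2}{5}\right) 169 = - \frac{338}{5}$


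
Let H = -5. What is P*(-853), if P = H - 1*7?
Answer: 10236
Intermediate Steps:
P = -12 (P = -5 - 1*7 = -5 - 7 = -12)
P*(-853) = -12*(-853) = 10236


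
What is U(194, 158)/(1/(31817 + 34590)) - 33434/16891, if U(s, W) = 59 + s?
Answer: 283785167727/16891 ≈ 1.6801e+7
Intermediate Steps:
U(194, 158)/(1/(31817 + 34590)) - 33434/16891 = (59 + 194)/(1/(31817 + 34590)) - 33434/16891 = 253/(1/66407) - 33434*1/16891 = 253/(1/66407) - 33434/16891 = 253*66407 - 33434/16891 = 16800971 - 33434/16891 = 283785167727/16891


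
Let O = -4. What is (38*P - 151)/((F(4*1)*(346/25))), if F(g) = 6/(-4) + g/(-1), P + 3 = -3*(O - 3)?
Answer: -13325/1903 ≈ -7.0021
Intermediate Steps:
P = 18 (P = -3 - 3*(-4 - 3) = -3 - 3*(-7) = -3 + 21 = 18)
F(g) = -3/2 - g (F(g) = 6*(-¼) + g*(-1) = -3/2 - g)
(38*P - 151)/((F(4*1)*(346/25))) = (38*18 - 151)/(((-3/2 - 4)*(346/25))) = (684 - 151)/(((-3/2 - 1*4)*(346*(1/25)))) = 533/(((-3/2 - 4)*(346/25))) = 533/((-11/2*346/25)) = 533/(-1903/25) = 533*(-25/1903) = -13325/1903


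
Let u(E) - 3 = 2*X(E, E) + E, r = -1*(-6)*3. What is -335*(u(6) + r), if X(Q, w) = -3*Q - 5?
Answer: 6365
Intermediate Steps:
r = 18 (r = 6*3 = 18)
X(Q, w) = -5 - 3*Q
u(E) = -7 - 5*E (u(E) = 3 + (2*(-5 - 3*E) + E) = 3 + ((-10 - 6*E) + E) = 3 + (-10 - 5*E) = -7 - 5*E)
-335*(u(6) + r) = -335*((-7 - 5*6) + 18) = -335*((-7 - 30) + 18) = -335*(-37 + 18) = -335*(-19) = 6365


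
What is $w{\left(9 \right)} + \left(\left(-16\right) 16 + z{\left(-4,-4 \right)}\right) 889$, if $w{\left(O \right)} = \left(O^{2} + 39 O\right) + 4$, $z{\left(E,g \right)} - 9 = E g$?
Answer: $-204923$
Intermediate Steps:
$z{\left(E,g \right)} = 9 + E g$
$w{\left(O \right)} = 4 + O^{2} + 39 O$
$w{\left(9 \right)} + \left(\left(-16\right) 16 + z{\left(-4,-4 \right)}\right) 889 = \left(4 + 9^{2} + 39 \cdot 9\right) + \left(\left(-16\right) 16 + \left(9 - -16\right)\right) 889 = \left(4 + 81 + 351\right) + \left(-256 + \left(9 + 16\right)\right) 889 = 436 + \left(-256 + 25\right) 889 = 436 - 205359 = -204923$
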